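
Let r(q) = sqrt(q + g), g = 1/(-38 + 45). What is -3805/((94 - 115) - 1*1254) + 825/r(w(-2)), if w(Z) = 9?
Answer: 761/255 + 825*sqrt(7)/8 ≈ 275.83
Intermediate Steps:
g = 1/7 ≈ 0.14286
r(q) = sqrt(1/7 + q) (r(q) = sqrt(q + 1/7) = sqrt(1/7 + q))
-3805/((94 - 115) - 1*1254) + 825/r(w(-2)) = -3805/((94 - 115) - 1*1254) + 825/((sqrt(7 + 49*9)/7)) = -3805/(-21 - 1254) + 825/((sqrt(7 + 441)/7)) = -3805/(-1275) + 825/((sqrt(448)/7)) = -3805*(-1/1275) + 825/(((8*sqrt(7))/7)) = 761/255 + 825/((8*sqrt(7)/7)) = 761/255 + 825*(sqrt(7)/8) = 761/255 + 825*sqrt(7)/8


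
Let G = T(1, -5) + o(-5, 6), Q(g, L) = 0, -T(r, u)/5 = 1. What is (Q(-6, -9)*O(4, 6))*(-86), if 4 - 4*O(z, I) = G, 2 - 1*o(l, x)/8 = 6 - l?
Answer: 0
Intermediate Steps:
o(l, x) = -32 + 8*l (o(l, x) = 16 - 8*(6 - l) = 16 + (-48 + 8*l) = -32 + 8*l)
T(r, u) = -5 (T(r, u) = -5*1 = -5)
G = -77 (G = -5 + (-32 + 8*(-5)) = -5 + (-32 - 40) = -5 - 72 = -77)
O(z, I) = 81/4 (O(z, I) = 1 - 1/4*(-77) = 1 + 77/4 = 81/4)
(Q(-6, -9)*O(4, 6))*(-86) = (0*(81/4))*(-86) = 0*(-86) = 0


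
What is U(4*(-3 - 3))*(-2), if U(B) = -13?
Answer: 26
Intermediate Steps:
U(4*(-3 - 3))*(-2) = -13*(-2) = 26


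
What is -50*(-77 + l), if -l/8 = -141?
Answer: -52550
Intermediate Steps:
l = 1128 (l = -8*(-141) = 1128)
-50*(-77 + l) = -50*(-77 + 1128) = -50*1051 = -52550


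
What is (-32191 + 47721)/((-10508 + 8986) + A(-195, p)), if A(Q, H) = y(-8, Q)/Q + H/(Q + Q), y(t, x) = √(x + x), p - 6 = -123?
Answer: -92164803900/9030726511 + 310600*I*√390/9030726511 ≈ -10.206 + 0.00067922*I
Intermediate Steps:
p = -117 (p = 6 - 123 = -117)
y(t, x) = √2*√x (y(t, x) = √(2*x) = √2*√x)
A(Q, H) = √2/√Q + H/(2*Q) (A(Q, H) = (√2*√Q)/Q + H/(Q + Q) = √2/√Q + H/((2*Q)) = √2/√Q + H*(1/(2*Q)) = √2/√Q + H/(2*Q))
(-32191 + 47721)/((-10508 + 8986) + A(-195, p)) = (-32191 + 47721)/((-10508 + 8986) + ((½)*(-117) + √2*√(-195))/(-195)) = 15530/(-1522 - (-117/2 + √2*(I*√195))/195) = 15530/(-1522 - (-117/2 + I*√390)/195) = 15530/(-1522 + (3/10 - I*√390/195)) = 15530/(-15217/10 - I*√390/195)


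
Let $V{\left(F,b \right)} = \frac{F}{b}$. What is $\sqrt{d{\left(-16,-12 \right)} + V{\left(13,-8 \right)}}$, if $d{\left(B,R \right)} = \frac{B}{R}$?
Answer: $\frac{i \sqrt{42}}{12} \approx 0.54006 i$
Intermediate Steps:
$\sqrt{d{\left(-16,-12 \right)} + V{\left(13,-8 \right)}} = \sqrt{- \frac{16}{-12} + \frac{13}{-8}} = \sqrt{\left(-16\right) \left(- \frac{1}{12}\right) + 13 \left(- \frac{1}{8}\right)} = \sqrt{\frac{4}{3} - \frac{13}{8}} = \sqrt{- \frac{7}{24}} = \frac{i \sqrt{42}}{12}$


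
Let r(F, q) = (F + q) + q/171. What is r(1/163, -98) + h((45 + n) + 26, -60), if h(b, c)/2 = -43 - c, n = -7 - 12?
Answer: -1799675/27873 ≈ -64.567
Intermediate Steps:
n = -19
h(b, c) = -86 - 2*c (h(b, c) = 2*(-43 - c) = -86 - 2*c)
r(F, q) = F + 172*q/171 (r(F, q) = (F + q) + q*(1/171) = (F + q) + q/171 = F + 172*q/171)
r(1/163, -98) + h((45 + n) + 26, -60) = (1/163 + (172/171)*(-98)) + (-86 - 2*(-60)) = (1/163 - 16856/171) + (-86 + 120) = -2747357/27873 + 34 = -1799675/27873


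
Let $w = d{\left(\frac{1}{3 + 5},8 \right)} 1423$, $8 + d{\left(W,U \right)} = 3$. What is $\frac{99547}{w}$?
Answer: $- \frac{99547}{7115} \approx -13.991$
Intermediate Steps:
$d{\left(W,U \right)} = -5$ ($d{\left(W,U \right)} = -8 + 3 = -5$)
$w = -7115$ ($w = \left(-5\right) 1423 = -7115$)
$\frac{99547}{w} = \frac{99547}{-7115} = 99547 \left(- \frac{1}{7115}\right) = - \frac{99547}{7115}$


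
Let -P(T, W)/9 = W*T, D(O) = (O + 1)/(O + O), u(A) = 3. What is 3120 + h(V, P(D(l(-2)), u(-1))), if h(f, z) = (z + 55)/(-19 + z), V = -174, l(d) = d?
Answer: 321167/103 ≈ 3118.1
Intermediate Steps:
D(O) = (1 + O)/(2*O) (D(O) = (1 + O)/((2*O)) = (1 + O)*(1/(2*O)) = (1 + O)/(2*O))
P(T, W) = -9*T*W (P(T, W) = -9*W*T = -9*T*W)
h(f, z) = (55 + z)/(-19 + z)
3120 + h(V, P(D(l(-2)), u(-1))) = 3120 + (55 - 9*(½)*(1 - 2)/(-2)*3)/(-19 - 9*(½)*(1 - 2)/(-2)*3) = 3120 + (55 - 9*(½)*(-½)*(-1)*3)/(-19 - 9*(½)*(-½)*(-1)*3) = 3120 + (55 - 9*¼*3)/(-19 - 9*¼*3) = 3120 + (55 - 27/4)/(-19 - 27/4) = 3120 + (193/4)/(-103/4) = 3120 - 4/103*193/4 = 3120 - 193/103 = 321167/103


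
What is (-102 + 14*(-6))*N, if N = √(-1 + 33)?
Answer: -744*√2 ≈ -1052.2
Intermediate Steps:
N = 4*√2 (N = √32 = 4*√2 ≈ 5.6569)
(-102 + 14*(-6))*N = (-102 + 14*(-6))*(4*√2) = (-102 - 84)*(4*√2) = -744*√2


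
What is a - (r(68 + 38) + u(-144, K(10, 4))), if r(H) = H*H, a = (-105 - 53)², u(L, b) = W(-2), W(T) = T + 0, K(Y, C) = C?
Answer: 13730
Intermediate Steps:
W(T) = T
u(L, b) = -2
a = 24964 (a = (-158)² = 24964)
r(H) = H²
a - (r(68 + 38) + u(-144, K(10, 4))) = 24964 - ((68 + 38)² - 2) = 24964 - (106² - 2) = 24964 - (11236 - 2) = 24964 - 1*11234 = 24964 - 11234 = 13730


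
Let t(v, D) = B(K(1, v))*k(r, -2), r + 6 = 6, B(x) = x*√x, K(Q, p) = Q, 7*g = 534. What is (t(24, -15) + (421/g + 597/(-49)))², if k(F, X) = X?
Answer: 51405132529/684659556 ≈ 75.081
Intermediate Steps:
g = 534/7 (g = (⅐)*534 = 534/7 ≈ 76.286)
B(x) = x^(3/2)
r = 0 (r = -6 + 6 = 0)
t(v, D) = -2 (t(v, D) = 1^(3/2)*(-2) = 1*(-2) = -2)
(t(24, -15) + (421/g + 597/(-49)))² = (-2 + (421/(534/7) + 597/(-49)))² = (-2 + (421*(7/534) + 597*(-1/49)))² = (-2 + (2947/534 - 597/49))² = (-2 - 174395/26166)² = (-226727/26166)² = 51405132529/684659556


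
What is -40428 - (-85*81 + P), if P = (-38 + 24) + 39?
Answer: -33568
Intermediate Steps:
P = 25 (P = -14 + 39 = 25)
-40428 - (-85*81 + P) = -40428 - (-85*81 + 25) = -40428 - (-6885 + 25) = -40428 - 1*(-6860) = -40428 + 6860 = -33568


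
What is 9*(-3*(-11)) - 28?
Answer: 269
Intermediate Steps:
9*(-3*(-11)) - 28 = 9*33 - 28 = 297 - 28 = 269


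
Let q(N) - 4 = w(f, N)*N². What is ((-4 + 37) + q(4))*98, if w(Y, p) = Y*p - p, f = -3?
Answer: -21462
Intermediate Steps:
w(Y, p) = -p + Y*p
q(N) = 4 - 4*N³ (q(N) = 4 + (N*(-1 - 3))*N² = 4 + (N*(-4))*N² = 4 + (-4*N)*N² = 4 - 4*N³)
((-4 + 37) + q(4))*98 = ((-4 + 37) + (4 - 4*4³))*98 = (33 + (4 - 4*64))*98 = (33 + (4 - 256))*98 = (33 - 252)*98 = -219*98 = -21462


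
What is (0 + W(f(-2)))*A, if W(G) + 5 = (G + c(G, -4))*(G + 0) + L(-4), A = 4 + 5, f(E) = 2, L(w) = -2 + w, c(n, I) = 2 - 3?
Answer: -81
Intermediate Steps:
c(n, I) = -1
A = 9
W(G) = -11 + G*(-1 + G) (W(G) = -5 + ((G - 1)*(G + 0) + (-2 - 4)) = -5 + ((-1 + G)*G - 6) = -5 + (G*(-1 + G) - 6) = -5 + (-6 + G*(-1 + G)) = -11 + G*(-1 + G))
(0 + W(f(-2)))*A = (0 + (-11 + 2**2 - 1*2))*9 = (0 + (-11 + 4 - 2))*9 = (0 - 9)*9 = -9*9 = -81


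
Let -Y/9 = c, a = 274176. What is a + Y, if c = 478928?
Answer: -4036176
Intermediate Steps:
Y = -4310352 (Y = -9*478928 = -4310352)
a + Y = 274176 - 4310352 = -4036176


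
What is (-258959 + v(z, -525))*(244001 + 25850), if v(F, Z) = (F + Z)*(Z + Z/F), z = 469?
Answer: -4149297248303/67 ≈ -6.1930e+10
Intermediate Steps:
(-258959 + v(z, -525))*(244001 + 25850) = (-258959 - 525*(-525 + 469*(1 + 469 - 525))/469)*(244001 + 25850) = (-258959 - 525*1/469*(-525 + 469*(-55)))*269851 = (-258959 - 525*1/469*(-525 - 25795))*269851 = (-258959 - 525*1/469*(-26320))*269851 = (-258959 + 1974000/67)*269851 = -15376253/67*269851 = -4149297248303/67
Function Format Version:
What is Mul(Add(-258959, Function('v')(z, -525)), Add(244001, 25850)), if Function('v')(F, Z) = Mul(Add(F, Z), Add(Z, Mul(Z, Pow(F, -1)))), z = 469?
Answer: Rational(-4149297248303, 67) ≈ -6.1930e+10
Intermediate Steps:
Mul(Add(-258959, Function('v')(z, -525)), Add(244001, 25850)) = Mul(Add(-258959, Mul(-525, Pow(469, -1), Add(-525, Mul(469, Add(1, 469, -525))))), Add(244001, 25850)) = Mul(Add(-258959, Mul(-525, Rational(1, 469), Add(-525, Mul(469, -55)))), 269851) = Mul(Add(-258959, Mul(-525, Rational(1, 469), Add(-525, -25795))), 269851) = Mul(Add(-258959, Mul(-525, Rational(1, 469), -26320)), 269851) = Mul(Add(-258959, Rational(1974000, 67)), 269851) = Mul(Rational(-15376253, 67), 269851) = Rational(-4149297248303, 67)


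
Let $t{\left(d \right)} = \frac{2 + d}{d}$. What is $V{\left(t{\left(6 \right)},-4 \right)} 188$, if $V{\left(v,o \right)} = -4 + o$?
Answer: $-1504$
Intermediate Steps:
$t{\left(d \right)} = \frac{2 + d}{d}$
$V{\left(t{\left(6 \right)},-4 \right)} 188 = \left(-4 - 4\right) 188 = \left(-8\right) 188 = -1504$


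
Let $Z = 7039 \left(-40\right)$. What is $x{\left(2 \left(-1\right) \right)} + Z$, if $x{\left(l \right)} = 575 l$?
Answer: $-282710$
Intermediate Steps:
$Z = -281560$
$x{\left(2 \left(-1\right) \right)} + Z = 575 \cdot 2 \left(-1\right) - 281560 = 575 \left(-2\right) - 281560 = -1150 - 281560 = -282710$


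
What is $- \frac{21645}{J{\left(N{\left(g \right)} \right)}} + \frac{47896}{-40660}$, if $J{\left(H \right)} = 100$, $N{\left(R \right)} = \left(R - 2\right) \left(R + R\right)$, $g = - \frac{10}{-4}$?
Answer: $- \frac{8848753}{40660} \approx -217.63$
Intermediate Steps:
$g = \frac{5}{2}$ ($g = \left(-10\right) \left(- \frac{1}{4}\right) = \frac{5}{2} \approx 2.5$)
$N{\left(R \right)} = 2 R \left(-2 + R\right)$ ($N{\left(R \right)} = \left(-2 + R\right) 2 R = 2 R \left(-2 + R\right)$)
$- \frac{21645}{J{\left(N{\left(g \right)} \right)}} + \frac{47896}{-40660} = - \frac{21645}{100} + \frac{47896}{-40660} = \left(-21645\right) \frac{1}{100} + 47896 \left(- \frac{1}{40660}\right) = - \frac{4329}{20} - \frac{11974}{10165} = - \frac{8848753}{40660}$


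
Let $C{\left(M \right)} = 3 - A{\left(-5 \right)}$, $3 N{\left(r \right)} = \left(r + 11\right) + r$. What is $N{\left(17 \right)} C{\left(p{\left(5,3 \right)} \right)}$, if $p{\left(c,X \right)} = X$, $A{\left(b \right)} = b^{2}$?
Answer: $-330$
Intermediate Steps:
$N{\left(r \right)} = \frac{11}{3} + \frac{2 r}{3}$ ($N{\left(r \right)} = \frac{\left(r + 11\right) + r}{3} = \frac{\left(11 + r\right) + r}{3} = \frac{11 + 2 r}{3} = \frac{11}{3} + \frac{2 r}{3}$)
$C{\left(M \right)} = -22$ ($C{\left(M \right)} = 3 - \left(-5\right)^{2} = 3 - 25 = -22$)
$N{\left(17 \right)} C{\left(p{\left(5,3 \right)} \right)} = \left(\frac{11}{3} + \frac{2}{3} \cdot 17\right) \left(-22\right) = \left(\frac{11}{3} + \frac{34}{3}\right) \left(-22\right) = 15 \left(-22\right) = -330$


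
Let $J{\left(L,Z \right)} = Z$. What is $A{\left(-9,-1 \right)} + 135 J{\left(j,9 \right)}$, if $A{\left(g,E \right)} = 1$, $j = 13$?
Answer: $1216$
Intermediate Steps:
$A{\left(-9,-1 \right)} + 135 J{\left(j,9 \right)} = 1 + 135 \cdot 9 = 1 + 1215 = 1216$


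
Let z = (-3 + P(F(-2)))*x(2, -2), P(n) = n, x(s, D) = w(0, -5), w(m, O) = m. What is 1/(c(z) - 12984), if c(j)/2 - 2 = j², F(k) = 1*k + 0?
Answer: -1/12980 ≈ -7.7042e-5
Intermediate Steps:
x(s, D) = 0
F(k) = k (F(k) = k + 0 = k)
z = 0 (z = (-3 - 2)*0 = -5*0 = 0)
c(j) = 4 + 2*j²
1/(c(z) - 12984) = 1/((4 + 2*0²) - 12984) = 1/((4 + 2*0) - 12984) = 1/((4 + 0) - 12984) = 1/(4 - 12984) = 1/(-12980) = -1/12980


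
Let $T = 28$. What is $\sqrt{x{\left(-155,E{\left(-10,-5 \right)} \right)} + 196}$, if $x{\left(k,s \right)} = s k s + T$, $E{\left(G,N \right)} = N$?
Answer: $i \sqrt{3651} \approx 60.424 i$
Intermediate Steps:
$x{\left(k,s \right)} = 28 + k s^{2}$ ($x{\left(k,s \right)} = s k s + 28 = k s s + 28 = k s^{2} + 28 = 28 + k s^{2}$)
$\sqrt{x{\left(-155,E{\left(-10,-5 \right)} \right)} + 196} = \sqrt{\left(28 - 155 \left(-5\right)^{2}\right) + 196} = \sqrt{\left(28 - 3875\right) + 196} = \sqrt{-3847 + 196} = \sqrt{-3651} = i \sqrt{3651}$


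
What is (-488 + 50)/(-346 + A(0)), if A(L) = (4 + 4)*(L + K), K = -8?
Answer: 219/205 ≈ 1.0683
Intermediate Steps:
A(L) = -64 + 8*L (A(L) = (4 + 4)*(L - 8) = 8*(-8 + L) = -64 + 8*L)
(-488 + 50)/(-346 + A(0)) = (-488 + 50)/(-346 + (-64 + 8*0)) = -438/(-346 + (-64 + 0)) = -438/(-346 - 64) = -438/(-410) = -438*(-1/410) = 219/205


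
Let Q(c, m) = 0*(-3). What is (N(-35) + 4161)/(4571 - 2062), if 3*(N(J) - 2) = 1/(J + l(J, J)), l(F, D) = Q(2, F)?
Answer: 437114/263445 ≈ 1.6592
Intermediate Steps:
Q(c, m) = 0
l(F, D) = 0
N(J) = 2 + 1/(3*J) (N(J) = 2 + 1/(3*(J + 0)) = 2 + 1/(3*J))
(N(-35) + 4161)/(4571 - 2062) = ((2 + (⅓)/(-35)) + 4161)/(4571 - 2062) = ((2 + (⅓)*(-1/35)) + 4161)/2509 = ((2 - 1/105) + 4161)*(1/2509) = (209/105 + 4161)*(1/2509) = (437114/105)*(1/2509) = 437114/263445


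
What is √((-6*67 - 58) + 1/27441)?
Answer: I*√38487097091/9147 ≈ 21.448*I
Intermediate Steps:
√((-6*67 - 58) + 1/27441) = √((-402 - 58) + 1/27441) = √(-460 + 1/27441) = √(-12622859/27441) = I*√38487097091/9147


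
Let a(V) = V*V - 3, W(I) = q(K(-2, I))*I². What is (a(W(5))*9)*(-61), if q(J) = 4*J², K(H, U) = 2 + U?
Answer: -13181488353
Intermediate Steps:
W(I) = 4*I²*(2 + I)² (W(I) = (4*(2 + I)²)*I² = 4*I²*(2 + I)²)
a(V) = -3 + V² (a(V) = V² - 3 = -3 + V²)
(a(W(5))*9)*(-61) = ((-3 + (4*5²*(2 + 5)²)²)*9)*(-61) = ((-3 + (4*25*7²)²)*9)*(-61) = ((-3 + (4*25*49)²)*9)*(-61) = ((-3 + 4900²)*9)*(-61) = ((-3 + 24010000)*9)*(-61) = (24009997*9)*(-61) = 216089973*(-61) = -13181488353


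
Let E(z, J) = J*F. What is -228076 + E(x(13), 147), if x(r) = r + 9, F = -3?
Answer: -228517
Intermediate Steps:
x(r) = 9 + r
E(z, J) = -3*J (E(z, J) = J*(-3) = -3*J)
-228076 + E(x(13), 147) = -228076 - 3*147 = -228076 - 441 = -228517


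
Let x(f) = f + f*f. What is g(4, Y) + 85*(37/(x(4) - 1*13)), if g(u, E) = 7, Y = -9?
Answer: 3194/7 ≈ 456.29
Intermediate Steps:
x(f) = f + f²
g(4, Y) + 85*(37/(x(4) - 1*13)) = 7 + 85*(37/(4*(1 + 4) - 1*13)) = 7 + 85*(37/(4*5 - 13)) = 7 + 85*(37/(20 - 13)) = 7 + 85*(37/7) = 7 + 3145/7 = 3194/7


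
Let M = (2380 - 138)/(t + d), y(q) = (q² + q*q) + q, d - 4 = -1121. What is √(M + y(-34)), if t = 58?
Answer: 4*√159522465/1059 ≈ 47.706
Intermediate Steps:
d = -1117 (d = 4 - 1121 = -1117)
y(q) = q + 2*q² (y(q) = (q² + q²) + q = 2*q² + q = q + 2*q²)
M = -2242/1059 (M = (2380 - 138)/(58 - 1117) = 2242/(-1059) = 2242*(-1/1059) = -2242/1059 ≈ -2.1171)
√(M + y(-34)) = √(-2242/1059 - 34*(1 + 2*(-34))) = √(-2242/1059 - 34*(1 - 68)) = √(-2242/1059 - 34*(-67)) = √(-2242/1059 + 2278) = √(2410160/1059) = 4*√159522465/1059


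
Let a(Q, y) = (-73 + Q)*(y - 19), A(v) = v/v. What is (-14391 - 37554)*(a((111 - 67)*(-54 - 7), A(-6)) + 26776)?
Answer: -3968701890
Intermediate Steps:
A(v) = 1
a(Q, y) = (-73 + Q)*(-19 + y)
(-14391 - 37554)*(a((111 - 67)*(-54 - 7), A(-6)) + 26776) = (-14391 - 37554)*((1387 - 73*1 - 19*(111 - 67)*(-54 - 7) + ((111 - 67)*(-54 - 7))*1) + 26776) = -51945*((1387 - 73 - 836*(-61) + (44*(-61))*1) + 26776) = -51945*((1387 - 73 - 19*(-2684) - 2684*1) + 26776) = -51945*((1387 - 73 + 50996 - 2684) + 26776) = -51945*(49626 + 26776) = -51945*76402 = -3968701890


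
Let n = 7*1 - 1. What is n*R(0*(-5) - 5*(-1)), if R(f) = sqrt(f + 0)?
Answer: 6*sqrt(5) ≈ 13.416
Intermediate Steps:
n = 6 (n = 7 - 1 = 6)
R(f) = sqrt(f)
n*R(0*(-5) - 5*(-1)) = 6*sqrt(0*(-5) - 5*(-1)) = 6*sqrt(0 + 5) = 6*sqrt(5)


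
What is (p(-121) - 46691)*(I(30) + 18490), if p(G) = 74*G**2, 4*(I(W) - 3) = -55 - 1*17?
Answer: 19153826925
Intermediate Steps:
I(W) = -15 (I(W) = 3 + (-55 - 1*17)/4 = 3 + (-55 - 17)/4 = 3 + (1/4)*(-72) = 3 - 18 = -15)
(p(-121) - 46691)*(I(30) + 18490) = (74*(-121)**2 - 46691)*(-15 + 18490) = (74*14641 - 46691)*18475 = (1083434 - 46691)*18475 = 1036743*18475 = 19153826925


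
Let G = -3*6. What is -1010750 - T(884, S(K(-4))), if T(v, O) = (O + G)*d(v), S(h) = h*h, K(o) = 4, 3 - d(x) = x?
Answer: -1012512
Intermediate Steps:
d(x) = 3 - x
G = -18
S(h) = h**2
T(v, O) = (-18 + O)*(3 - v) (T(v, O) = (O - 18)*(3 - v) = (-18 + O)*(3 - v))
-1010750 - T(884, S(K(-4))) = -1010750 - (-1)*(-18 + 4**2)*(-3 + 884) = -1010750 - (-1)*(-18 + 16)*881 = -1010750 - (-1)*(-2)*881 = -1010750 - 1*1762 = -1010750 - 1762 = -1012512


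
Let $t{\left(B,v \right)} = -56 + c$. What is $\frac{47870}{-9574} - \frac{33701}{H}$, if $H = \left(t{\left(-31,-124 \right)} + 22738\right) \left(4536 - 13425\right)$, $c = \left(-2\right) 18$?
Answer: $- \frac{15021907}{3004482} \approx -4.9998$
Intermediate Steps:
$c = -36$
$t{\left(B,v \right)} = -92$ ($t{\left(B,v \right)} = -56 - 36 = -92$)
$H = -201300294$ ($H = \left(-92 + 22738\right) \left(4536 - 13425\right) = 22646 \left(-8889\right) = -201300294$)
$\frac{47870}{-9574} - \frac{33701}{H} = \frac{47870}{-9574} - \frac{33701}{-201300294} = 47870 \left(- \frac{1}{9574}\right) - - \frac{503}{3004482} = -5 + \frac{503}{3004482} = - \frac{15021907}{3004482}$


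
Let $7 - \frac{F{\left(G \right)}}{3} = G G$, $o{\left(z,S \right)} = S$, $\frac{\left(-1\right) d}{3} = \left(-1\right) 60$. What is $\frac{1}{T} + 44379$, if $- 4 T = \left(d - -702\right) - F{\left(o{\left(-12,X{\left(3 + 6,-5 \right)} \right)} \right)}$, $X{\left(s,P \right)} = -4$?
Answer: $\frac{40340507}{909} \approx 44379.0$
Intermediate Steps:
$d = 180$ ($d = - 3 \left(\left(-1\right) 60\right) = \left(-3\right) \left(-60\right) = 180$)
$F{\left(G \right)} = 21 - 3 G^{2}$ ($F{\left(G \right)} = 21 - 3 G G = 21 - 3 G^{2}$)
$T = - \frac{909}{4}$ ($T = - \frac{\left(180 - -702\right) - \left(21 - 3 \left(-4\right)^{2}\right)}{4} = - \frac{\left(180 + 702\right) - \left(21 - 48\right)}{4} = - \frac{882 - \left(21 - 48\right)}{4} = - \frac{882 - -27}{4} = - \frac{882 + 27}{4} = \left(- \frac{1}{4}\right) 909 = - \frac{909}{4} \approx -227.25$)
$\frac{1}{T} + 44379 = \frac{1}{- \frac{909}{4}} + 44379 = - \frac{4}{909} + 44379 = \frac{40340507}{909}$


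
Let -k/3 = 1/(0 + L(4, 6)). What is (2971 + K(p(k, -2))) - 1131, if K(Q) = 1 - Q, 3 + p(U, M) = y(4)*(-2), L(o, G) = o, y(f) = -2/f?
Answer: 1843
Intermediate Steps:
k = -¾ (k = -3/(0 + 4) = -3/4 = -3*¼ = -¾ ≈ -0.75000)
p(U, M) = -2 (p(U, M) = -3 - 2/4*(-2) = -3 - 2*¼*(-2) = -3 - ½*(-2) = -3 + 1 = -2)
(2971 + K(p(k, -2))) - 1131 = (2971 + (1 - 1*(-2))) - 1131 = (2971 + (1 + 2)) - 1131 = (2971 + 3) - 1131 = 2974 - 1131 = 1843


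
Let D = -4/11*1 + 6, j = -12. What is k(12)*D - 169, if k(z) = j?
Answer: -2603/11 ≈ -236.64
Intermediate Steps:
D = 62/11 (D = -4*1/11*1 + 6 = -4/11*1 + 6 = -4/11 + 6 = 62/11 ≈ 5.6364)
k(z) = -12
k(12)*D - 169 = -12*62/11 - 169 = -744/11 - 169 = -2603/11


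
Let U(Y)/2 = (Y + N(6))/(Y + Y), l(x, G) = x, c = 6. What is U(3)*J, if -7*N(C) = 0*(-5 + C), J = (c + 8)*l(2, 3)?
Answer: 28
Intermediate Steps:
J = 28 (J = (6 + 8)*2 = 14*2 = 28)
N(C) = 0 (N(C) = -0*(-5 + C) = -⅐*0 = 0)
U(Y) = 1 (U(Y) = 2*((Y + 0)/(Y + Y)) = 2*(Y/((2*Y))) = 2*(Y*(1/(2*Y))) = 2*(½) = 1)
U(3)*J = 1*28 = 28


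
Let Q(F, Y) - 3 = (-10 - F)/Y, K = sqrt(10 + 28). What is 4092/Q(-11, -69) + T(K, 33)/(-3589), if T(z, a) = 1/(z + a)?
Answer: 532513830387/388520017 + sqrt(38)/3772039 ≈ 1370.6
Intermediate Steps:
K = sqrt(38) ≈ 6.1644
T(z, a) = 1/(a + z)
Q(F, Y) = 3 + (-10 - F)/Y
4092/Q(-11, -69) + T(K, 33)/(-3589) = 4092/(((-10 - 1*(-11) + 3*(-69))/(-69))) + 1/((33 + sqrt(38))*(-3589)) = 4092/((-(-10 + 11 - 207)/69)) - 1/3589/(33 + sqrt(38)) = 4092/((-1/69*(-206))) - 1/(3589*(33 + sqrt(38))) = 4092/(206/69) - 1/(3589*(33 + sqrt(38))) = 4092*(69/206) - 1/(3589*(33 + sqrt(38))) = 141174/103 - 1/(3589*(33 + sqrt(38)))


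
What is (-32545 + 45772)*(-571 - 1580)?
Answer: -28451277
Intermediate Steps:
(-32545 + 45772)*(-571 - 1580) = 13227*(-2151) = -28451277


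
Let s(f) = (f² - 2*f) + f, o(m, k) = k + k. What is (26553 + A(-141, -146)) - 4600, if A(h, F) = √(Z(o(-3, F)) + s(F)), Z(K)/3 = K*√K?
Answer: 21953 + √(21462 - 1752*I*√73) ≈ 22107.0 - 48.501*I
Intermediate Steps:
o(m, k) = 2*k
s(f) = f² - f
Z(K) = 3*K^(3/2) (Z(K) = 3*(K*√K) = 3*K^(3/2))
A(h, F) = √(F*(-1 + F) + 6*√2*F^(3/2)) (A(h, F) = √(3*(2*F)^(3/2) + F*(-1 + F)) = √(3*(2*√2*F^(3/2)) + F*(-1 + F)) = √(6*√2*F^(3/2) + F*(-1 + F)) = √(F*(-1 + F) + 6*√2*F^(3/2)))
(26553 + A(-141, -146)) - 4600 = (26553 + √(-146*(-1 - 146) + 6*√2*(-146)^(3/2))) - 4600 = (26553 + √(-146*(-147) + 6*√2*(-146*I*√146))) - 4600 = (26553 + √(21462 - 1752*I*√73)) - 4600 = 21953 + √(21462 - 1752*I*√73)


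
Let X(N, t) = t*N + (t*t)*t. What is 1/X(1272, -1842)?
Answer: -1/6252182712 ≈ -1.5994e-10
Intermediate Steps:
X(N, t) = t³ + N*t (X(N, t) = N*t + t²*t = N*t + t³ = t³ + N*t)
1/X(1272, -1842) = 1/(-1842*(1272 + (-1842)²)) = 1/(-1842*(1272 + 3392964)) = 1/(-1842*3394236) = 1/(-6252182712) = -1/6252182712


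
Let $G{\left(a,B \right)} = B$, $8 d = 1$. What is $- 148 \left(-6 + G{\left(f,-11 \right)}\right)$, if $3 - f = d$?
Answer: $2516$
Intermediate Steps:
$d = \frac{1}{8}$ ($d = \frac{1}{8} \cdot 1 = \frac{1}{8} \approx 0.125$)
$f = \frac{23}{8}$ ($f = 3 - \frac{1}{8} = \frac{23}{8} \approx 2.875$)
$- 148 \left(-6 + G{\left(f,-11 \right)}\right) = - 148 \left(-6 - 11\right) = \left(-148\right) \left(-17\right) = 2516$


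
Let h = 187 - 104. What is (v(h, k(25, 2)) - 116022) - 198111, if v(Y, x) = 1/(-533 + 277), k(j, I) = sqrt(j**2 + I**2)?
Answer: -80418049/256 ≈ -3.1413e+5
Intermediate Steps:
k(j, I) = sqrt(I**2 + j**2)
h = 83
v(Y, x) = -1/256 (v(Y, x) = 1/(-256) = -1/256)
(v(h, k(25, 2)) - 116022) - 198111 = (-1/256 - 116022) - 198111 = -29701633/256 - 198111 = -80418049/256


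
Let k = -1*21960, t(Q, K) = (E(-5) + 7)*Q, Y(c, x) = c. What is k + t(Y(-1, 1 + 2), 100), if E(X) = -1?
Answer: -21966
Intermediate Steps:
t(Q, K) = 6*Q (t(Q, K) = (-1 + 7)*Q = 6*Q)
k = -21960
k + t(Y(-1, 1 + 2), 100) = -21960 + 6*(-1) = -21960 - 6 = -21966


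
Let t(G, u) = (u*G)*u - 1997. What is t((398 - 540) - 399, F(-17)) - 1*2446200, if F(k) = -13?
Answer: -2539626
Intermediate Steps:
t(G, u) = -1997 + G*u**2 (t(G, u) = (G*u)*u - 1997 = G*u**2 - 1997 = -1997 + G*u**2)
t((398 - 540) - 399, F(-17)) - 1*2446200 = (-1997 + ((398 - 540) - 399)*(-13)**2) - 1*2446200 = (-1997 + (-142 - 399)*169) - 2446200 = (-1997 - 541*169) - 2446200 = (-1997 - 91429) - 2446200 = -93426 - 2446200 = -2539626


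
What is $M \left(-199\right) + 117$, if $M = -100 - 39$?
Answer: $27778$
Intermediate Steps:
$M = -139$ ($M = -100 - 39 = -139$)
$M \left(-199\right) + 117 = \left(-139\right) \left(-199\right) + 117 = 27661 + 117 = 27778$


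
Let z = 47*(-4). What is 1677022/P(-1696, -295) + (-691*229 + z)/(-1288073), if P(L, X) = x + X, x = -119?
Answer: -46957851518/11592657 ≈ -4050.7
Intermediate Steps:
z = -188
P(L, X) = -119 + X
1677022/P(-1696, -295) + (-691*229 + z)/(-1288073) = 1677022/(-119 - 295) + (-691*229 - 188)/(-1288073) = 1677022/(-414) + (-158239 - 188)*(-1/1288073) = 1677022*(-1/414) - 158427*(-1/1288073) = -36457/9 + 158427/1288073 = -46957851518/11592657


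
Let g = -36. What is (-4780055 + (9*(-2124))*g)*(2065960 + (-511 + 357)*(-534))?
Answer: -8790158100284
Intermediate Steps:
(-4780055 + (9*(-2124))*g)*(2065960 + (-511 + 357)*(-534)) = (-4780055 + (9*(-2124))*(-36))*(2065960 + (-511 + 357)*(-534)) = (-4780055 - 19116*(-36))*(2065960 - 154*(-534)) = (-4780055 + 688176)*(2065960 + 82236) = -4091879*2148196 = -8790158100284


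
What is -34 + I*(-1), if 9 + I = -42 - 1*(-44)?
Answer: -27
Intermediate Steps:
I = -7 (I = -9 + (-42 - 1*(-44)) = -9 + (-42 + 44) = -9 + 2 = -7)
-34 + I*(-1) = -34 - 7*(-1) = -34 + 7 = -27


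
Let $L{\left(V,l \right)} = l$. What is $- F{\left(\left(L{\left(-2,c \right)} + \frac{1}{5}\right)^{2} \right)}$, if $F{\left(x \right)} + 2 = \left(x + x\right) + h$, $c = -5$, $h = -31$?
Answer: $- \frac{327}{25} \approx -13.08$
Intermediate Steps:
$F{\left(x \right)} = -33 + 2 x$ ($F{\left(x \right)} = -2 + \left(\left(x + x\right) - 31\right) = -2 + \left(2 x - 31\right) = -2 + \left(-31 + 2 x\right) = -33 + 2 x$)
$- F{\left(\left(L{\left(-2,c \right)} + \frac{1}{5}\right)^{2} \right)} = - (-33 + 2 \left(-5 + \frac{1}{5}\right)^{2}) = - (-33 + 2 \left(- \frac{24}{5}\right)^{2}) = - (-33 + 2 \cdot \frac{576}{25}) = - (-33 + \frac{1152}{25}) = \left(-1\right) \frac{327}{25} = - \frac{327}{25}$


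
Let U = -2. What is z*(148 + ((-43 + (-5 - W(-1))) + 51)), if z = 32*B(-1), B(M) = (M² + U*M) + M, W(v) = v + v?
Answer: 9792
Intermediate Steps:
W(v) = 2*v
B(M) = M² - M (B(M) = (M² - 2*M) + M = M² - M)
z = 64 (z = 32*(-(-1 - 1)) = 32*(-1*(-2)) = 32*2 = 64)
z*(148 + ((-43 + (-5 - W(-1))) + 51)) = 64*(148 + ((-43 + (-5 - 2*(-1))) + 51)) = 64*(148 + ((-43 + (-5 - 1*(-2))) + 51)) = 64*(148 + ((-43 + (-5 + 2)) + 51)) = 64*(148 + ((-43 - 3) + 51)) = 64*(148 + (-46 + 51)) = 64*(148 + 5) = 64*153 = 9792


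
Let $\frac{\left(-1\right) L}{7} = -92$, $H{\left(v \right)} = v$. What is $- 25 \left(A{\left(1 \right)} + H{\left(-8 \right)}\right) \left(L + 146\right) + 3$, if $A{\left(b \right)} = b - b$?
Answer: $158003$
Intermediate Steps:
$A{\left(b \right)} = 0$
$L = 644$ ($L = \left(-7\right) \left(-92\right) = 644$)
$- 25 \left(A{\left(1 \right)} + H{\left(-8 \right)}\right) \left(L + 146\right) + 3 = - 25 \left(0 - 8\right) \left(644 + 146\right) + 3 = - 25 \left(\left(-8\right) 790\right) + 3 = \left(-25\right) \left(-6320\right) + 3 = 158000 + 3 = 158003$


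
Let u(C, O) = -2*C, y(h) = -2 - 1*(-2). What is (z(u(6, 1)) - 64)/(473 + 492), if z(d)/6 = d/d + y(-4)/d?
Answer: -58/965 ≈ -0.060104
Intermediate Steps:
y(h) = 0 (y(h) = -2 + 2 = 0)
z(d) = 6 (z(d) = 6*(d/d + 0/d) = 6*(1 + 0) = 6*1 = 6)
(z(u(6, 1)) - 64)/(473 + 492) = (6 - 64)/(473 + 492) = -58/965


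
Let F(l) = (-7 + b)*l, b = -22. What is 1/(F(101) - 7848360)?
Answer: -1/7851289 ≈ -1.2737e-7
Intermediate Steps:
F(l) = -29*l (F(l) = (-7 - 22)*l = -29*l)
1/(F(101) - 7848360) = 1/(-29*101 - 7848360) = 1/(-2929 - 7848360) = 1/(-7851289) = -1/7851289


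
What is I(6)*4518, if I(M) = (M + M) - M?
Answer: 27108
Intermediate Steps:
I(M) = M (I(M) = 2*M - M = M)
I(6)*4518 = 6*4518 = 27108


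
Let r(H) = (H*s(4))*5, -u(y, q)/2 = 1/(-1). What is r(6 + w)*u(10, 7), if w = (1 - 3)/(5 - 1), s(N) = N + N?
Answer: 440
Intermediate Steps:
u(y, q) = 2 (u(y, q) = -2/(-1) = -2*(-1) = 2)
s(N) = 2*N
w = -½ (w = -2/4 = -2*¼ = -½ ≈ -0.50000)
r(H) = 40*H (r(H) = (H*(2*4))*5 = (H*8)*5 = (8*H)*5 = 40*H)
r(6 + w)*u(10, 7) = (40*(6 - ½))*2 = (40*(11/2))*2 = 220*2 = 440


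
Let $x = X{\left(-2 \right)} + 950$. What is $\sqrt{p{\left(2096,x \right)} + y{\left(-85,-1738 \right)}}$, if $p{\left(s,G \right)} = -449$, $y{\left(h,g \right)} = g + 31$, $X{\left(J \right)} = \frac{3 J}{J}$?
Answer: $14 i \sqrt{11} \approx 46.433 i$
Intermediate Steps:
$X{\left(J \right)} = 3$
$y{\left(h,g \right)} = 31 + g$
$x = 953$ ($x = 3 + 950 = 953$)
$\sqrt{p{\left(2096,x \right)} + y{\left(-85,-1738 \right)}} = \sqrt{-449 + \left(31 - 1738\right)} = \sqrt{-449 - 1707} = \sqrt{-2156} = 14 i \sqrt{11}$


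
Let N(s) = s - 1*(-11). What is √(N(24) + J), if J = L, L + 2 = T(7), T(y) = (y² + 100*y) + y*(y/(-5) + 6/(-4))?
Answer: √76170/10 ≈ 27.599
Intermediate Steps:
N(s) = 11 + s (N(s) = s + 11 = 11 + s)
T(y) = y² + 100*y + y*(-3/2 - y/5) (T(y) = (y² + 100*y) + y*(y*(-⅕) + 6*(-¼)) = (y² + 100*y) + y*(-y/5 - 3/2) = (y² + 100*y) + y*(-3/2 - y/5) = y² + 100*y + y*(-3/2 - y/5))
L = 7267/10 (L = -2 + (⅒)*7*(985 + 8*7) = -2 + (⅒)*7*(985 + 56) = -2 + (⅒)*7*1041 = -2 + 7287/10 = 7267/10 ≈ 726.70)
J = 7267/10 ≈ 726.70
√(N(24) + J) = √((11 + 24) + 7267/10) = √(35 + 7267/10) = √(7617/10) = √76170/10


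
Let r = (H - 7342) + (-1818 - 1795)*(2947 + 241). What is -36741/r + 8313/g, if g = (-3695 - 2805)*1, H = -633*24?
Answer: -15949945169/12502509500 ≈ -1.2757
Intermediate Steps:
H = -15192
g = -6500 (g = -6500*1 = -6500)
r = -11540778 (r = (-15192 - 7342) + (-1818 - 1795)*(2947 + 241) = -22534 - 3613*3188 = -22534 - 11518244 = -11540778)
-36741/r + 8313/g = -36741/(-11540778) + 8313/(-6500) = -36741*(-1/11540778) + 8313*(-1/6500) = 12247/3846926 - 8313/6500 = -15949945169/12502509500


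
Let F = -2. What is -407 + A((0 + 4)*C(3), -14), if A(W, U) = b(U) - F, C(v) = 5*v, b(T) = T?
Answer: -419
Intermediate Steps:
A(W, U) = 2 + U (A(W, U) = U - 1*(-2) = U + 2 = 2 + U)
-407 + A((0 + 4)*C(3), -14) = -407 + (2 - 14) = -407 - 12 = -419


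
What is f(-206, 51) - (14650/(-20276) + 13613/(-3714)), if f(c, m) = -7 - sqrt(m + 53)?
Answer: -24588520/9413133 - 2*sqrt(26) ≈ -12.810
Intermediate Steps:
f(c, m) = -7 - sqrt(53 + m)
f(-206, 51) - (14650/(-20276) + 13613/(-3714)) = (-7 - sqrt(53 + 51)) - (14650/(-20276) + 13613/(-3714)) = (-7 - sqrt(104)) - (14650*(-1/20276) + 13613*(-1/3714)) = (-7 - 2*sqrt(26)) - (-7325/10138 - 13613/3714) = (-7 - 2*sqrt(26)) - 1*(-41303411/9413133) = (-7 - 2*sqrt(26)) + 41303411/9413133 = -24588520/9413133 - 2*sqrt(26)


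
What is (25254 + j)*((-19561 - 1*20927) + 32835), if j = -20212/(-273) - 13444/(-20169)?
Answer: -118590301132246/611793 ≈ -1.9384e+8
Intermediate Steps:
j = 137108680/1835379 (j = -20212*(-1/273) - 13444*(-1/20169) = 20212/273 + 13444/20169 = 137108680/1835379 ≈ 74.703)
(25254 + j)*((-19561 - 1*20927) + 32835) = (25254 + 137108680/1835379)*((-19561 - 1*20927) + 32835) = 46487769946*((-19561 - 20927) + 32835)/1835379 = 46487769946*(-40488 + 32835)/1835379 = (46487769946/1835379)*(-7653) = -118590301132246/611793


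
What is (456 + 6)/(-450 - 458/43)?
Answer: -9933/9904 ≈ -1.0029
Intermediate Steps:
(456 + 6)/(-450 - 458/43) = 462/(-450 - 458*1/43) = 462/(-450 - 458/43) = 462/(-19808/43) = 462*(-43/19808) = -9933/9904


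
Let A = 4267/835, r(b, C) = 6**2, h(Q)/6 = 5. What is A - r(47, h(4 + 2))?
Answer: -25793/835 ≈ -30.890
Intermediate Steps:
h(Q) = 30 (h(Q) = 6*5 = 30)
r(b, C) = 36
A = 4267/835 (A = 4267*(1/835) = 4267/835 ≈ 5.1102)
A - r(47, h(4 + 2)) = 4267/835 - 1*36 = 4267/835 - 36 = -25793/835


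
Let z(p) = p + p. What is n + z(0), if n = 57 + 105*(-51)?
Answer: -5298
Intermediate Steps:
n = -5298 (n = 57 - 5355 = -5298)
z(p) = 2*p
n + z(0) = -5298 + 2*0 = -5298 + 0 = -5298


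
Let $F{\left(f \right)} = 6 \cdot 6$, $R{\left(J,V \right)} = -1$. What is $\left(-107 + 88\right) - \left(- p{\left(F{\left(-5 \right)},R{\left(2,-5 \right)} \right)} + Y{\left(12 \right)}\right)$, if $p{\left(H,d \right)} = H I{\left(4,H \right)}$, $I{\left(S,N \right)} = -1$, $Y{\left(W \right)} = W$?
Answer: $-67$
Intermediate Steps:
$F{\left(f \right)} = 36$
$p{\left(H,d \right)} = - H$ ($p{\left(H,d \right)} = H \left(-1\right) = - H$)
$\left(-107 + 88\right) - \left(- p{\left(F{\left(-5 \right)},R{\left(2,-5 \right)} \right)} + Y{\left(12 \right)}\right) = \left(-107 + 88\right) - 48 = -19 - 48 = -67$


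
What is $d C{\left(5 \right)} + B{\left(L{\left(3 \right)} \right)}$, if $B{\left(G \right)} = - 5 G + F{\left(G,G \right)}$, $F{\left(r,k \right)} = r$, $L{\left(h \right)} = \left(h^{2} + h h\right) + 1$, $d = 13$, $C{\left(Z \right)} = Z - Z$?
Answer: $-76$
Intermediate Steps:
$C{\left(Z \right)} = 0$
$L{\left(h \right)} = 1 + 2 h^{2}$ ($L{\left(h \right)} = \left(h^{2} + h^{2}\right) + 1 = 2 h^{2} + 1 = 1 + 2 h^{2}$)
$B{\left(G \right)} = - 4 G$ ($B{\left(G \right)} = - 5 G + G = - 4 G$)
$d C{\left(5 \right)} + B{\left(L{\left(3 \right)} \right)} = 13 \cdot 0 - 4 \left(1 + 2 \cdot 3^{2}\right) = 0 - 4 \left(1 + 2 \cdot 9\right) = 0 - 4 \left(1 + 18\right) = 0 - 76 = -76$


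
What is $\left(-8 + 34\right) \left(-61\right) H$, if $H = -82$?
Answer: $130052$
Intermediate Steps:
$\left(-8 + 34\right) \left(-61\right) H = \left(-8 + 34\right) \left(-61\right) \left(-82\right) = 26 \left(-61\right) \left(-82\right) = \left(-1586\right) \left(-82\right) = 130052$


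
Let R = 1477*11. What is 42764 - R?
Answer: 26517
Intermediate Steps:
R = 16247
42764 - R = 42764 - 1*16247 = 42764 - 16247 = 26517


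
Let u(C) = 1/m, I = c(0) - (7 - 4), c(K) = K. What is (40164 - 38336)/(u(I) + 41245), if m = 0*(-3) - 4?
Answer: 7312/164979 ≈ 0.044321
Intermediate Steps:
m = -4 (m = 0 - 4 = -4)
I = -3 (I = 0 - (7 - 4) = 0 - 1*3 = 0 - 3 = -3)
u(C) = -1/4 (u(C) = 1/(-4) = -1/4)
(40164 - 38336)/(u(I) + 41245) = (40164 - 38336)/(-1/4 + 41245) = 1828/(164979/4) = 1828*(4/164979) = 7312/164979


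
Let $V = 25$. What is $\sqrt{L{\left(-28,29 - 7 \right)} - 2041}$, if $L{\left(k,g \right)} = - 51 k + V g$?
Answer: $3 i \sqrt{7} \approx 7.9373 i$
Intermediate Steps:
$L{\left(k,g \right)} = - 51 k + 25 g$
$\sqrt{L{\left(-28,29 - 7 \right)} - 2041} = \sqrt{\left(\left(-51\right) \left(-28\right) + 25 \left(29 - 7\right)\right) - 2041} = \sqrt{\left(1428 + 25 \left(29 - 7\right)\right) - 2041} = \sqrt{\left(1428 + 25 \cdot 22\right) - 2041} = \sqrt{\left(1428 + 550\right) - 2041} = \sqrt{1978 - 2041} = \sqrt{-63} = 3 i \sqrt{7}$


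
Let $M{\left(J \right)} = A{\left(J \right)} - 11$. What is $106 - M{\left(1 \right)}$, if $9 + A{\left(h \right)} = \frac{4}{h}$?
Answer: $122$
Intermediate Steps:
$A{\left(h \right)} = -9 + \frac{4}{h}$
$M{\left(J \right)} = -20 + \frac{4}{J}$ ($M{\left(J \right)} = \left(-9 + \frac{4}{J}\right) - 11 = -20 + \frac{4}{J}$)
$106 - M{\left(1 \right)} = 106 - \left(-20 + \frac{4}{1}\right) = 106 - \left(-20 + 4 \cdot 1\right) = 106 - \left(-20 + 4\right) = 106 - -16 = 106 + 16 = 122$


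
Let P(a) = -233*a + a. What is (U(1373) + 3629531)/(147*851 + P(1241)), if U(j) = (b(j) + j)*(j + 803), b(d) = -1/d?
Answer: -9085384591/223544995 ≈ -40.642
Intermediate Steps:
P(a) = -232*a
U(j) = (803 + j)*(j - 1/j) (U(j) = (-1/j + j)*(j + 803) = (j - 1/j)*(803 + j) = (803 + j)*(j - 1/j))
(U(1373) + 3629531)/(147*851 + P(1241)) = ((-1 + 1373**2 - 803/1373 + 803*1373) + 3629531)/(147*851 - 232*1241) = ((-1 + 1885129 - 803*1/1373 + 1102519) + 3629531)/(125097 - 287912) = ((-1 + 1885129 - 803/1373 + 1102519) + 3629531)/(-162815) = (4102038528/1373 + 3629531)*(-1/162815) = (9085384591/1373)*(-1/162815) = -9085384591/223544995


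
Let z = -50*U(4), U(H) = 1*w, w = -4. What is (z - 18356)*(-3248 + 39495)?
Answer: -658100532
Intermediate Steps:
U(H) = -4 (U(H) = 1*(-4) = -4)
z = 200 (z = -50*(-4) = 200)
(z - 18356)*(-3248 + 39495) = (200 - 18356)*(-3248 + 39495) = -18156*36247 = -658100532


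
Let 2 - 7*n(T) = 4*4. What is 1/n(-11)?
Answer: -½ ≈ -0.50000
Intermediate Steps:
n(T) = -2 (n(T) = 2/7 - 4*4/7 = 2/7 - ⅐*16 = 2/7 - 16/7 = -2)
1/n(-11) = 1/(-2) = -½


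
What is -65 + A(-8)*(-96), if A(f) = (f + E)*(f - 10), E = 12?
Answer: 6847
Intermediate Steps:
A(f) = (-10 + f)*(12 + f) (A(f) = (f + 12)*(f - 10) = (12 + f)*(-10 + f) = (-10 + f)*(12 + f))
-65 + A(-8)*(-96) = -65 + (-120 + (-8)² + 2*(-8))*(-96) = -65 + (-120 + 64 - 16)*(-96) = -65 - 72*(-96) = -65 + 6912 = 6847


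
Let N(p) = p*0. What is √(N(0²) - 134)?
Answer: I*√134 ≈ 11.576*I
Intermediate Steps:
N(p) = 0
√(N(0²) - 134) = √(0 - 134) = √(-134) = I*√134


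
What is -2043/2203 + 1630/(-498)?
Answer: -2304152/548547 ≈ -4.2005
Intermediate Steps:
-2043/2203 + 1630/(-498) = -2043*1/2203 + 1630*(-1/498) = -2043/2203 - 815/249 = -2304152/548547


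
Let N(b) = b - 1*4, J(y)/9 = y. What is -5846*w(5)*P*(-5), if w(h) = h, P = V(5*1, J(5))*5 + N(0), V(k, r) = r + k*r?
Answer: 196717900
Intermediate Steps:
J(y) = 9*y
N(b) = -4 + b (N(b) = b - 4 = -4 + b)
P = 1346 (P = ((9*5)*(1 + 5*1))*5 + (-4 + 0) = (45*(1 + 5))*5 - 4 = (45*6)*5 - 4 = 270*5 - 4 = 1350 - 4 = 1346)
-5846*w(5)*P*(-5) = -5846*5*1346*(-5) = -39343580*(-5) = -5846*(-33650) = 196717900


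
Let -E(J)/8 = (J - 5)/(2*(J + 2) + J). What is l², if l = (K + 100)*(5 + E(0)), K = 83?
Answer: 7535025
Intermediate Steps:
E(J) = -8*(-5 + J)/(4 + 3*J) (E(J) = -8*(J - 5)/(2*(J + 2) + J) = -8*(-5 + J)/(2*(2 + J) + J) = -8*(-5 + J)/((4 + 2*J) + J) = -8*(-5 + J)/(4 + 3*J))
l = 2745 (l = (83 + 100)*(5 + 8*(5 - 1*0)/(4 + 3*0)) = 183*(5 + 8*(5 + 0)/(4 + 0)) = 183*(5 + 8*5/4) = 183*(5 + 8*(¼)*5) = 183*(5 + 10) = 183*15 = 2745)
l² = 2745² = 7535025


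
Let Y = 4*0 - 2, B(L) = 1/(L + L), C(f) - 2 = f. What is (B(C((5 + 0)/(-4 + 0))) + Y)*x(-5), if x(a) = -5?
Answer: 20/3 ≈ 6.6667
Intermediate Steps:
C(f) = 2 + f
B(L) = 1/(2*L)
Y = -2 (Y = 0 - 2 = -2)
(B(C((5 + 0)/(-4 + 0))) + Y)*x(-5) = (1/(2*(2 + (5 + 0)/(-4 + 0))) - 2)*(-5) = (1/(2*(2 + 5/(-4))) - 2)*(-5) = (1/(2*(2 + 5*(-¼))) - 2)*(-5) = (1/(2*(2 - 5/4)) - 2)*(-5) = (1/(2*(¾)) - 2)*(-5) = ((½)*(4/3) - 2)*(-5) = (⅔ - 2)*(-5) = -4/3*(-5) = 20/3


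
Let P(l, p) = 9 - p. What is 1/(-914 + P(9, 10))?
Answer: -1/915 ≈ -0.0010929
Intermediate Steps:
1/(-914 + P(9, 10)) = 1/(-914 + (9 - 1*10)) = 1/(-914 + (9 - 10)) = 1/(-914 - 1) = 1/(-915) = -1/915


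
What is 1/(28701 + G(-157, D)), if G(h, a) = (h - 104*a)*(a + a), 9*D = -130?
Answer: -81/823039 ≈ -9.8416e-5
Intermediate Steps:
D = -130/9 (D = (1/9)*(-130) = -130/9 ≈ -14.444)
G(h, a) = 2*a*(h - 104*a) (G(h, a) = (h - 104*a)*(2*a) = 2*a*(h - 104*a))
1/(28701 + G(-157, D)) = 1/(28701 + 2*(-130/9)*(-157 - 104*(-130/9))) = 1/(28701 + 2*(-130/9)*(-157 + 13520/9)) = 1/(28701 + 2*(-130/9)*(12107/9)) = 1/(28701 - 3147820/81) = 1/(-823039/81) = -81/823039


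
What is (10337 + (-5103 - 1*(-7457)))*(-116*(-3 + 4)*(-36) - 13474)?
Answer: -118000918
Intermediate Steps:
(10337 + (-5103 - 1*(-7457)))*(-116*(-3 + 4)*(-36) - 13474) = (10337 + (-5103 + 7457))*(-116*(-36) - 13474) = (10337 + 2354)*(-29*4*(-36) - 13474) = 12691*(-116*(-36) - 13474) = 12691*(4176 - 13474) = 12691*(-9298) = -118000918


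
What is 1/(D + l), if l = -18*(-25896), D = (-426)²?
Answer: 1/647604 ≈ 1.5442e-6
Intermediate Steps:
D = 181476
l = 466128
1/(D + l) = 1/(181476 + 466128) = 1/647604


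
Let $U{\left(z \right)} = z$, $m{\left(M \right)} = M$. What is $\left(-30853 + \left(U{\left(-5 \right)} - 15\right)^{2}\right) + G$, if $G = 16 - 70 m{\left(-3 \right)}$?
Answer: $-30227$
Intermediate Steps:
$G = 226$ ($G = 16 - -210 = 16 + 210 = 226$)
$\left(-30853 + \left(U{\left(-5 \right)} - 15\right)^{2}\right) + G = \left(-30853 + \left(-5 - 15\right)^{2}\right) + 226 = \left(-30853 + \left(-20\right)^{2}\right) + 226 = \left(-30853 + 400\right) + 226 = -30453 + 226 = -30227$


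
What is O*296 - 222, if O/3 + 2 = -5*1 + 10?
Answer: 2442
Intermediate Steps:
O = 9 (O = -6 + 3*(-5*1 + 10) = -6 + 3*(-5 + 10) = -6 + 3*5 = -6 + 15 = 9)
O*296 - 222 = 9*296 - 222 = 2664 - 222 = 2442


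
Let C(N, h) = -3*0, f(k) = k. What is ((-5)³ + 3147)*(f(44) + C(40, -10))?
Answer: 132968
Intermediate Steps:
C(N, h) = 0
((-5)³ + 3147)*(f(44) + C(40, -10)) = ((-5)³ + 3147)*(44 + 0) = (-125 + 3147)*44 = 3022*44 = 132968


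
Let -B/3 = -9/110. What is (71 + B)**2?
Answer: 61418569/12100 ≈ 5075.9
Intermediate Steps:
B = 27/110 (B = -(-27)/110 = -3*(-9/110) = 27/110 ≈ 0.24545)
(71 + B)**2 = (71 + 27/110)**2 = (7837/110)**2 = 61418569/12100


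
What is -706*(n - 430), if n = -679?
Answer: 782954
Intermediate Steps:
-706*(n - 430) = -706*(-679 - 430) = -706*(-1109) = 782954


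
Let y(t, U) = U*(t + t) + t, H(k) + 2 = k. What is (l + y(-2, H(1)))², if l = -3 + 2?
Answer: 1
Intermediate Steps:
H(k) = -2 + k
l = -1
y(t, U) = t + 2*U*t (y(t, U) = U*(2*t) + t = 2*U*t + t = t + 2*U*t)
(l + y(-2, H(1)))² = (-1 - 2*(1 + 2*(-2 + 1)))² = (-1 - 2*(1 + 2*(-1)))² = (-1 - 2*(1 - 2))² = (-1 - 2*(-1))² = (-1 + 2)² = 1² = 1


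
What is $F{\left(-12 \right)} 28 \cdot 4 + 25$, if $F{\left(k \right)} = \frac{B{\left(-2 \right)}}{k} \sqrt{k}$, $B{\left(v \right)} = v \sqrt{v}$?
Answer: $25 - \frac{112 \sqrt{6}}{3} \approx -66.448$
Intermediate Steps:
$B{\left(v \right)} = v^{\frac{3}{2}}$
$F{\left(k \right)} = - \frac{2 i \sqrt{2}}{\sqrt{k}}$ ($F{\left(k \right)} = \frac{\left(-2\right)^{\frac{3}{2}}}{k} \sqrt{k} = \frac{\left(-2\right) i \sqrt{2}}{k} \sqrt{k} = - \frac{2 i \sqrt{2}}{k} \sqrt{k} = - \frac{2 i \sqrt{2}}{\sqrt{k}}$)
$F{\left(-12 \right)} 28 \cdot 4 + 25 = - \frac{2 i \sqrt{2}}{2 i \sqrt{3}} \cdot 28 \cdot 4 + 25 = - 2 i \sqrt{2} \left(- \frac{i \sqrt{3}}{6}\right) 112 + 25 = - \frac{\sqrt{6}}{3} \cdot 112 + 25 = - \frac{112 \sqrt{6}}{3} + 25 = 25 - \frac{112 \sqrt{6}}{3}$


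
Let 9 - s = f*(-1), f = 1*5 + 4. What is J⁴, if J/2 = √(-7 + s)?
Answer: 1936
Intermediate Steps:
f = 9 (f = 5 + 4 = 9)
s = 18 (s = 9 - 9*(-1) = 9 - 1*(-9) = 9 + 9 = 18)
J = 2*√11 (J = 2*√(-7 + 18) = 2*√11 ≈ 6.6332)
J⁴ = (2*√11)⁴ = 1936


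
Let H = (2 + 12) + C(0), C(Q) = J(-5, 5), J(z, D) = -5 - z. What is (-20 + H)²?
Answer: 36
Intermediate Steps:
C(Q) = 0 (C(Q) = -5 - 1*(-5) = -5 + 5 = 0)
H = 14 (H = (2 + 12) + 0 = 14 + 0 = 14)
(-20 + H)² = (-20 + 14)² = (-6)² = 36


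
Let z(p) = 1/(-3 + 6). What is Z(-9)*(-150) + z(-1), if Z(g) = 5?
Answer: -2249/3 ≈ -749.67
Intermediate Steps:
z(p) = ⅓ (z(p) = 1/3 = ⅓)
Z(-9)*(-150) + z(-1) = 5*(-150) + ⅓ = -750 + ⅓ = -2249/3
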